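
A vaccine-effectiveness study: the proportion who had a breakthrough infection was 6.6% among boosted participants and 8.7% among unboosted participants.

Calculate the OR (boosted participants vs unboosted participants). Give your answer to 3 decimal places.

odds, boosted participants = 0.0660/0.9340 = 0.0707
odds, unboosted participants = 0.0870/0.9130 = 0.0953
OR = 0.0707 / 0.0953 = 0.742

0.742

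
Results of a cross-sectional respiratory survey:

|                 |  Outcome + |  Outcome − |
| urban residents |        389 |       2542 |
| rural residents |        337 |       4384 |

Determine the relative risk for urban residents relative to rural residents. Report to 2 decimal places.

risk, urban residents = 389/2931 = 0.1327
risk, rural residents = 337/4721 = 0.0714
RR = 0.1327 / 0.0714 = 1.86

RR = 1.86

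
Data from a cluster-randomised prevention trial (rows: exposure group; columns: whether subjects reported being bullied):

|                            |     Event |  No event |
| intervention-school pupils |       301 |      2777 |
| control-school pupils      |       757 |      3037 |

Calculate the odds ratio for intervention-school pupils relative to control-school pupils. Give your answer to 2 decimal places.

odds, intervention-school pupils = 301/2777 = 0.1084
odds, control-school pupils = 757/3037 = 0.2493
OR = 0.1084 / 0.2493 = 0.43

OR: 0.43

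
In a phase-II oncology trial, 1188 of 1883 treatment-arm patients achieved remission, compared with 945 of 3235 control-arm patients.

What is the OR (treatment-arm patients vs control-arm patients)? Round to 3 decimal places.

odds, treatment-arm patients = 1188/695 = 1.7094
odds, control-arm patients = 945/2290 = 0.4127
OR = 1.7094 / 0.4127 = 4.142

4.142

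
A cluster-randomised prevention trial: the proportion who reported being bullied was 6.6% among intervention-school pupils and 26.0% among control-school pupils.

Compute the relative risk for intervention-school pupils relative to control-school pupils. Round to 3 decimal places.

RR = 0.0660 / 0.2600 = 0.254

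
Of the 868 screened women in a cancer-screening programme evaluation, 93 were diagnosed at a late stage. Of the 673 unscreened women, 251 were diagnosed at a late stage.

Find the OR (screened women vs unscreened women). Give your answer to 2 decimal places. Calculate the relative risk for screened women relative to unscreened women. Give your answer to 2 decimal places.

OR = (93 × 422) / (775 × 251) = 39246/194525 ≈ 0.20
risk, screened women = 93/868 = 0.1071
risk, unscreened women = 251/673 = 0.3730
RR = 0.1071 / 0.3730 = 0.29

OR = 0.20; RR = 0.29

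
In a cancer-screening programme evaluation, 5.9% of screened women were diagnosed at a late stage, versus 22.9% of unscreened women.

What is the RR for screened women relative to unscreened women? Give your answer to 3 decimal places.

RR = 0.0590 / 0.2290 = 0.258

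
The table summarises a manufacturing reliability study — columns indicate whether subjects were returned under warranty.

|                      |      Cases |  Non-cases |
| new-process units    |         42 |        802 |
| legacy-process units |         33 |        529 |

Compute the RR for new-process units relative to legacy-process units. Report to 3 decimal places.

0.847

risk, new-process units = 42/844 = 0.04976
risk, legacy-process units = 33/562 = 0.05872
RR = 0.04976 / 0.05872 = 0.847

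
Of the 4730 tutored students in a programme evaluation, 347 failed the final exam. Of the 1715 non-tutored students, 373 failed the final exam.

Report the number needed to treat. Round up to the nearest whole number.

NNT ≈ 7

risk, tutored students = 347/4730 = 0.073362
risk, non-tutored students = 373/1715 = 0.217493
absolute risk difference = 0.144131
1 / 0.144131 = 6.938 → round up → 7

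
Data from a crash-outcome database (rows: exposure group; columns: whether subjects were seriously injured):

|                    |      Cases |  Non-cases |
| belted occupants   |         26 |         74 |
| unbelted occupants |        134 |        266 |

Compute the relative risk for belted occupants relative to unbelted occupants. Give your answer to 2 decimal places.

RR = 0.78

risk, belted occupants = 26/100 = 0.2600
risk, unbelted occupants = 134/400 = 0.3350
RR = 0.2600 / 0.3350 = 0.78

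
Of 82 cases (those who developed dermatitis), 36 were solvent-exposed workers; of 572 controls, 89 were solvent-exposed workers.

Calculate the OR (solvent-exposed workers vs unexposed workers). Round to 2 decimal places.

4.25

odds, solvent-exposed workers = 36/89 = 0.4045
odds, unexposed workers = 46/483 = 0.0952
OR = 0.4045 / 0.0952 = 4.25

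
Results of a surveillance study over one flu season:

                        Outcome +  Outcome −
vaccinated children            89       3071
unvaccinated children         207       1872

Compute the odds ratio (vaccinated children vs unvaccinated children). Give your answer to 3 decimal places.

odds, vaccinated children = 89/3071 = 0.02898
odds, unvaccinated children = 207/1872 = 0.11058
OR = 0.02898 / 0.11058 = 0.262

0.262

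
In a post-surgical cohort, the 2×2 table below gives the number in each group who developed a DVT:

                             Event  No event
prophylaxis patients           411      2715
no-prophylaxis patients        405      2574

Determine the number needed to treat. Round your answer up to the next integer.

NNT: 224

risk, prophylaxis patients = 411/3126 = 0.131478
risk, no-prophylaxis patients = 405/2979 = 0.135952
absolute risk difference = 0.004474
1 / 0.004474 = 223.514 → round up → 224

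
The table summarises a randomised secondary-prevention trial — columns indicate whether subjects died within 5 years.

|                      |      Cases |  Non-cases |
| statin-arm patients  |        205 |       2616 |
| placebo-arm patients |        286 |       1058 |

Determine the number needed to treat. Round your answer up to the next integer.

risk, statin-arm patients = 205/2821 = 0.072669
risk, placebo-arm patients = 286/1344 = 0.212798
absolute risk difference = 0.140128
1 / 0.140128 = 7.136 → round up → 8

NNT = 8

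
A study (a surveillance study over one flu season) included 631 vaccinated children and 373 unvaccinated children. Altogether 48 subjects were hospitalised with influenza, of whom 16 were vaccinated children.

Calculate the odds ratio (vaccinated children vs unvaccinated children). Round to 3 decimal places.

0.277

vaccinated children without the outcome: 631 − 16 = 615
unvaccinated children with the outcome: 48 − 16 = 32
unvaccinated children without the outcome: 373 − 32 = 341
odds, vaccinated children = 16/615 = 0.02602
odds, unvaccinated children = 32/341 = 0.09384
OR = 0.02602 / 0.09384 = 0.277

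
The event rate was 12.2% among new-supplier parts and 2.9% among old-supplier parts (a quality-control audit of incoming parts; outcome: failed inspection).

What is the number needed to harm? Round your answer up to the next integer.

absolute risk difference = 0.093000
1 / 0.093000 = 10.753 → round up → 11

11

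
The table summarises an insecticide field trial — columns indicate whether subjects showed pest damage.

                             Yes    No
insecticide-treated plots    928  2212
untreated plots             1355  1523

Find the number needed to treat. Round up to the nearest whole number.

risk, insecticide-treated plots = 928/3140 = 0.295541
risk, untreated plots = 1355/2878 = 0.470813
absolute risk difference = 0.175272
1 / 0.175272 = 5.705 → round up → 6

6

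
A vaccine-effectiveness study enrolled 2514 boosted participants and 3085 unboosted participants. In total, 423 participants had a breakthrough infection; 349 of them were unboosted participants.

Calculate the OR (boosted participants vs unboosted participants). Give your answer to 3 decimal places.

boosted participants with the outcome: 423 − 349 = 74
boosted participants without the outcome: 2514 − 74 = 2440
unboosted participants without the outcome: 3085 − 349 = 2736
OR = (74 × 2736) / (2440 × 349) = 202464/851560 ≈ 0.238

OR = 0.238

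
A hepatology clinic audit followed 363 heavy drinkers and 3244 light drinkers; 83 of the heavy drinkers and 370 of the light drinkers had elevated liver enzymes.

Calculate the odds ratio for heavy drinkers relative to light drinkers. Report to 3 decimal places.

OR = (83 × 2874) / (280 × 370) = 238542/103600 ≈ 2.303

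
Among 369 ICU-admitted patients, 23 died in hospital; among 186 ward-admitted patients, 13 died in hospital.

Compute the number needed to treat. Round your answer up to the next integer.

NNT = 133

risk, ICU-admitted patients = 23/369 = 0.062331
risk, ward-admitted patients = 13/186 = 0.069892
absolute risk difference = 0.007562
1 / 0.007562 = 132.240 → round up → 133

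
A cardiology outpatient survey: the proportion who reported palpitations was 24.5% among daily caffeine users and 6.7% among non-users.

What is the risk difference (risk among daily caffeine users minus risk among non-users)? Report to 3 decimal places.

risk difference = 0.2450 − 0.0670 = 0.178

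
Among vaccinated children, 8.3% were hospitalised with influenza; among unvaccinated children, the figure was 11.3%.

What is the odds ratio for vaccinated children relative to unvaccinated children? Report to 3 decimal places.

OR = 0.710

odds, vaccinated children = 0.0830/0.9170 = 0.0905
odds, unvaccinated children = 0.1130/0.8870 = 0.1274
OR = 0.0905 / 0.1274 = 0.710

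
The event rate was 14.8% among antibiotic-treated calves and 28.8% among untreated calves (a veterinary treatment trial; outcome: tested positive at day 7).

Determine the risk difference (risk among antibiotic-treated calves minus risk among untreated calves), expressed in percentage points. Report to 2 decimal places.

risk difference = 0.1480 − 0.2880 = -0.1400 → -14.00 percentage points

-14.00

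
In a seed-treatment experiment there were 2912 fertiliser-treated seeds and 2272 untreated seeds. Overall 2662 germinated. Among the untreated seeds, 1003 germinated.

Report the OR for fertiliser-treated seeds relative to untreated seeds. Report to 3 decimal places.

fertiliser-treated seeds with the outcome: 2662 − 1003 = 1659
fertiliser-treated seeds without the outcome: 2912 − 1659 = 1253
untreated seeds without the outcome: 2272 − 1003 = 1269
OR = (1659 × 1269) / (1253 × 1003) = 2105271/1256759 ≈ 1.675

OR = 1.675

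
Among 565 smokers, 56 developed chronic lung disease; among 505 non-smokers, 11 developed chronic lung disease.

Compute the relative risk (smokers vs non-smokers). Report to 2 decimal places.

RR: 4.55

risk, smokers = 56/565 = 0.09912
risk, non-smokers = 11/505 = 0.02178
RR = 0.09912 / 0.02178 = 4.55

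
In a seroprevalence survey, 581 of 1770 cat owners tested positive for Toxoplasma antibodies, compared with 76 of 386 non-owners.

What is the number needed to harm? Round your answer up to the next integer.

8

risk, cat owners = 581/1770 = 0.328249
risk, non-owners = 76/386 = 0.196891
absolute risk difference = 0.131357
1 / 0.131357 = 7.613 → round up → 8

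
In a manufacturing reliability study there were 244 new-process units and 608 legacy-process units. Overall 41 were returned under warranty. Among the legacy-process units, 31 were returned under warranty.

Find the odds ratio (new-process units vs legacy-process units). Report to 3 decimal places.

0.795

new-process units with the outcome: 41 − 31 = 10
new-process units without the outcome: 244 − 10 = 234
legacy-process units without the outcome: 608 − 31 = 577
OR = (10 × 577) / (234 × 31) = 5770/7254 ≈ 0.795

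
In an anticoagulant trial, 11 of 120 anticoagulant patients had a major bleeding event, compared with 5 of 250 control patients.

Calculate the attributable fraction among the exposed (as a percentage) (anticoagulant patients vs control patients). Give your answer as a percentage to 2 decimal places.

AR% = 78.18%

risk, anticoagulant patients = 11/120 = 0.09167
risk, control patients = 5/250 = 0.02000
AR% = (0.09167 − 0.02000) / 0.09167 = 0.7818 → 78.18%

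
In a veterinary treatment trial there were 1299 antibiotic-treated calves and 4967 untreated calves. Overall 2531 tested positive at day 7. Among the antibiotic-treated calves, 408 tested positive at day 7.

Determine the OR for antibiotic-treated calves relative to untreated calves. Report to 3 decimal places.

0.613

antibiotic-treated calves without the outcome: 1299 − 408 = 891
untreated calves with the outcome: 2531 − 408 = 2123
untreated calves without the outcome: 4967 − 2123 = 2844
OR = (408 × 2844) / (891 × 2123) = 1160352/1891593 ≈ 0.613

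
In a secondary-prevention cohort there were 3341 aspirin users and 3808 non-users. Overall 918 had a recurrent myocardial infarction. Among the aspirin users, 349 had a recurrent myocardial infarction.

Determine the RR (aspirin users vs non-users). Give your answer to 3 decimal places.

RR: 0.699

aspirin users without the outcome: 3341 − 349 = 2992
non-users with the outcome: 918 − 349 = 569
non-users without the outcome: 3808 − 569 = 3239
risk, aspirin users = 349/3341 = 0.1045
risk, non-users = 569/3808 = 0.1494
RR = 0.1045 / 0.1494 = 0.699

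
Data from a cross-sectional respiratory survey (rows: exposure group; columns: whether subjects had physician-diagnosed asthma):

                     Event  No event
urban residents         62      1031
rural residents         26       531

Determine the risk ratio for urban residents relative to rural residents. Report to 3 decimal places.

1.215

risk, urban residents = 62/1093 = 0.05672
risk, rural residents = 26/557 = 0.04668
RR = 0.05672 / 0.04668 = 1.215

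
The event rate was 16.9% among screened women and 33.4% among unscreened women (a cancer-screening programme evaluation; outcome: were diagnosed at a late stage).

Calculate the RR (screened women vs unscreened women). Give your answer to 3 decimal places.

RR = 0.1690 / 0.3340 = 0.506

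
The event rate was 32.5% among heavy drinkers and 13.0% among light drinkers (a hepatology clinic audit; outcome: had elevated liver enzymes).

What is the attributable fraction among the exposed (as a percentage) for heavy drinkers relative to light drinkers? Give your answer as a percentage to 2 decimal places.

AR% = (0.3250 − 0.1300) / 0.3250 = 0.6000 → 60.00%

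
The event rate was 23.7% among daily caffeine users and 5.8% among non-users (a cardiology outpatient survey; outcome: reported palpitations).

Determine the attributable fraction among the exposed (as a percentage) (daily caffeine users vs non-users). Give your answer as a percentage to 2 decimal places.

AR% = (0.2370 − 0.0580) / 0.2370 = 0.7553 → 75.53%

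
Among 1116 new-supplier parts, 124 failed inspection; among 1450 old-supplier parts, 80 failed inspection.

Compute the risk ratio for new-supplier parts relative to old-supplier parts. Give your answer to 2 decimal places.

2.01

risk, new-supplier parts = 124/1116 = 0.1111
risk, old-supplier parts = 80/1450 = 0.0552
RR = 0.1111 / 0.0552 = 2.01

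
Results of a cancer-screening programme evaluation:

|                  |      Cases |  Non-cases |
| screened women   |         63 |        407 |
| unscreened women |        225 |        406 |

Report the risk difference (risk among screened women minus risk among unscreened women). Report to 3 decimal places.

-0.223

risk, screened women = 63/470 = 0.1340
risk, unscreened women = 225/631 = 0.3566
risk difference = 0.1340 − 0.3566 = -0.223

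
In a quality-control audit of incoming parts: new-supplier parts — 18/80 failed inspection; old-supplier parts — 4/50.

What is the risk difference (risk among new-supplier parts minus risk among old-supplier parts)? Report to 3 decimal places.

0.145

risk, new-supplier parts = 18/80 = 0.2250
risk, old-supplier parts = 4/50 = 0.0800
risk difference = 0.2250 − 0.0800 = 0.145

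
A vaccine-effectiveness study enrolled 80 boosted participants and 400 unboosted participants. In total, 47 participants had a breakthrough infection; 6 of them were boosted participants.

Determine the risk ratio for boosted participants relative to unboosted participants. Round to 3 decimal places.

boosted participants without the outcome: 80 − 6 = 74
unboosted participants with the outcome: 47 − 6 = 41
unboosted participants without the outcome: 400 − 41 = 359
risk, boosted participants = 6/80 = 0.0750
risk, unboosted participants = 41/400 = 0.1025
RR = 0.0750 / 0.1025 = 0.732

RR ≈ 0.732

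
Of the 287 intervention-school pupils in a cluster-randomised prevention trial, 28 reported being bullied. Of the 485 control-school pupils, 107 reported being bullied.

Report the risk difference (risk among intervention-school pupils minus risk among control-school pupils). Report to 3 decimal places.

risk, intervention-school pupils = 28/287 = 0.0976
risk, control-school pupils = 107/485 = 0.2206
risk difference = 0.0976 − 0.2206 = -0.123

RD: -0.123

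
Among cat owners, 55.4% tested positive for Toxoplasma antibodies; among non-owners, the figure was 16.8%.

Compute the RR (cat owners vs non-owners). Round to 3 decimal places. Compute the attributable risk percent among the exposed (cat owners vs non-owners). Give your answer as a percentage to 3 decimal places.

RR = 0.5540 / 0.1680 = 3.298
AR% = (0.5540 − 0.1680) / 0.5540 = 0.6968 → 69.675%

RR = 3.298; AR% = 69.675%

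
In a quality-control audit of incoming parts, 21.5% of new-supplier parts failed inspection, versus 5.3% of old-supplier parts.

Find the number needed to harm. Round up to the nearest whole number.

NNH: 7

absolute risk difference = 0.162000
1 / 0.162000 = 6.173 → round up → 7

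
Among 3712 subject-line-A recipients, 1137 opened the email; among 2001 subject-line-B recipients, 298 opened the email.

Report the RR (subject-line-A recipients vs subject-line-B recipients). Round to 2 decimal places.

RR ≈ 2.06

risk, subject-line-A recipients = 1137/3712 = 0.3063
risk, subject-line-B recipients = 298/2001 = 0.1489
RR = 0.3063 / 0.1489 = 2.06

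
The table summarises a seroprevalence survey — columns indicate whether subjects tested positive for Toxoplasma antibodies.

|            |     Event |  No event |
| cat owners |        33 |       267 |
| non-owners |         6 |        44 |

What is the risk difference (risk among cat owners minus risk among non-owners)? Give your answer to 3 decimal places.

risk, cat owners = 33/300 = 0.1100
risk, non-owners = 6/50 = 0.1200
risk difference = 0.1100 − 0.1200 = -0.010

RD: -0.010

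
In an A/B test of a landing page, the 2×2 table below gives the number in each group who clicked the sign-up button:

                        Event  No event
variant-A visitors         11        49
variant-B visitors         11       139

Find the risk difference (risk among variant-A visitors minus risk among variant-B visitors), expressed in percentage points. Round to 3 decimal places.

RD: 11.000

risk, variant-A visitors = 11/60 = 0.1833
risk, variant-B visitors = 11/150 = 0.0733
risk difference = 0.1833 − 0.0733 = 0.1100 → 11.000 percentage points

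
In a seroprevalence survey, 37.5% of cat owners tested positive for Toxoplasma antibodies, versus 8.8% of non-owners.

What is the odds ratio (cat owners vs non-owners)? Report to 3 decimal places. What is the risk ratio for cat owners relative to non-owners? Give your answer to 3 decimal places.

OR = 6.218; RR = 4.261

odds, cat owners = 0.3750/0.6250 = 0.6000
odds, non-owners = 0.0880/0.9120 = 0.0965
OR = 0.6000 / 0.0965 = 6.218
RR = 0.3750 / 0.0880 = 4.261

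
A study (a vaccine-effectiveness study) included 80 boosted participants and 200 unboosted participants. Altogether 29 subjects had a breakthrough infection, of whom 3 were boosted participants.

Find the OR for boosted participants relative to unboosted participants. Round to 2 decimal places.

OR ≈ 0.26

boosted participants without the outcome: 80 − 3 = 77
unboosted participants with the outcome: 29 − 3 = 26
unboosted participants without the outcome: 200 − 26 = 174
OR = (3 × 174) / (77 × 26) = 522/2002 ≈ 0.26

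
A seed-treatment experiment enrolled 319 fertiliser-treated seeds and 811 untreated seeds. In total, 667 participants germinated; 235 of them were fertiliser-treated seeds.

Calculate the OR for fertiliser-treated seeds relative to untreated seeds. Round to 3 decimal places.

fertiliser-treated seeds without the outcome: 319 − 235 = 84
untreated seeds with the outcome: 667 − 235 = 432
untreated seeds without the outcome: 811 − 432 = 379
odds, fertiliser-treated seeds = 235/84 = 2.7976
odds, untreated seeds = 432/379 = 1.1398
OR = 2.7976 / 1.1398 = 2.454

2.454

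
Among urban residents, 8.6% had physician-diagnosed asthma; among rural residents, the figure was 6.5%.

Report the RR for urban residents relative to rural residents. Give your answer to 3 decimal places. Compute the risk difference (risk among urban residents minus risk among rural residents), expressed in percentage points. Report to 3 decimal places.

RR = 1.323; RD = 2.100

RR = 0.0860 / 0.0650 = 1.323
risk difference = 0.0860 − 0.0650 = 0.0210 → 2.100 percentage points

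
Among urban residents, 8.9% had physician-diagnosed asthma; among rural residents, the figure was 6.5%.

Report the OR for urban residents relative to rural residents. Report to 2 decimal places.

OR = 1.41

odds, urban residents = 0.0890/0.9110 = 0.0977
odds, rural residents = 0.0650/0.9350 = 0.0695
OR = 0.0977 / 0.0695 = 1.41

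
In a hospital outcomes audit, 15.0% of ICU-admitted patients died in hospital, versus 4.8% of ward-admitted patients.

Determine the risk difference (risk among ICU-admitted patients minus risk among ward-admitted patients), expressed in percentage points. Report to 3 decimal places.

risk difference = 0.15000 − 0.04800 = 0.10200 → 10.200 percentage points

RD = 10.200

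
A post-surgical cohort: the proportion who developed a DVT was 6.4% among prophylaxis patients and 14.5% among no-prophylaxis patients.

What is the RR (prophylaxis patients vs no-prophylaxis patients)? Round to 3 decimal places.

RR = 0.0640 / 0.1450 = 0.441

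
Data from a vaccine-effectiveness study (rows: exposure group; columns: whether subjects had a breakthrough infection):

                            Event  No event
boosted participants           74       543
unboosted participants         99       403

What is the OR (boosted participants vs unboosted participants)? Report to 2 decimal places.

odds, boosted participants = 74/543 = 0.1363
odds, unboosted participants = 99/403 = 0.2457
OR = 0.1363 / 0.2457 = 0.55

0.55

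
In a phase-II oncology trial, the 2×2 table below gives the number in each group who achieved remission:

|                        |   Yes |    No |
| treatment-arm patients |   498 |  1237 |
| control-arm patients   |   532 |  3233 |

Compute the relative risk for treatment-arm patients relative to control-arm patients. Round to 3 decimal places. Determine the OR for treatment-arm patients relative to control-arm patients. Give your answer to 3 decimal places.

RR = 2.031; OR = 2.447

risk, treatment-arm patients = 498/1735 = 0.2870
risk, control-arm patients = 532/3765 = 0.1413
RR = 0.2870 / 0.1413 = 2.031
OR = (498 × 3233) / (1237 × 532) = 1610034/658084 ≈ 2.447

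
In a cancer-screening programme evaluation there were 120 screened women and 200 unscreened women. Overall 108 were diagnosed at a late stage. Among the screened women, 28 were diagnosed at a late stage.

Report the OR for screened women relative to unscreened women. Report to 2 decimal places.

0.46

screened women without the outcome: 120 − 28 = 92
unscreened women with the outcome: 108 − 28 = 80
unscreened women without the outcome: 200 − 80 = 120
OR = (28 × 120) / (92 × 80) = 3360/7360 ≈ 0.46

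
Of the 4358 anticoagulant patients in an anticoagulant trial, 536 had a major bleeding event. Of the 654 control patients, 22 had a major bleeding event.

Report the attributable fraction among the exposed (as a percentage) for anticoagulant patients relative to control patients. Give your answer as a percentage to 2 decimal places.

72.65%

risk, anticoagulant patients = 536/4358 = 0.12299
risk, control patients = 22/654 = 0.03364
AR% = (0.12299 − 0.03364) / 0.12299 = 0.7265 → 72.65%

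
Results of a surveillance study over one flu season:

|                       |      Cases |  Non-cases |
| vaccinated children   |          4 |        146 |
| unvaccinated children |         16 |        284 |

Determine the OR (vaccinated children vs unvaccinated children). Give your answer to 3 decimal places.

OR = (4 × 284) / (146 × 16) = 1136/2336 ≈ 0.486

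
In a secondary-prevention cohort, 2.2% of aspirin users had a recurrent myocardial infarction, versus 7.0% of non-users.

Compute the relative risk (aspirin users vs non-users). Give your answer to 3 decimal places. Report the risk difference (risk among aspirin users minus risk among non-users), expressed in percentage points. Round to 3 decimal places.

RR = 0.02200 / 0.07000 = 0.314
risk difference = 0.02200 − 0.07000 = -0.04800 → -4.800 percentage points

RR = 0.314; RD = -4.800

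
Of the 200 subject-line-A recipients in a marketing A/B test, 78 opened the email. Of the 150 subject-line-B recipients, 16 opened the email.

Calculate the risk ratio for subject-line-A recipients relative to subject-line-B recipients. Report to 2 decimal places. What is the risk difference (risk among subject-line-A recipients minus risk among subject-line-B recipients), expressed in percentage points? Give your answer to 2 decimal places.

RR = 3.66; RD = 28.33

risk, subject-line-A recipients = 78/200 = 0.3900
risk, subject-line-B recipients = 16/150 = 0.1067
RR = 0.3900 / 0.1067 = 3.66
risk difference = 0.3900 − 0.1067 = 0.2833 → 28.33 percentage points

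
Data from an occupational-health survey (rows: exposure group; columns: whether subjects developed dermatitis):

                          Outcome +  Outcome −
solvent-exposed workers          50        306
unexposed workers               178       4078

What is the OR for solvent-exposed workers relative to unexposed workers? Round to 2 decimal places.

OR = (50 × 4078) / (306 × 178) = 203900/54468 ≈ 3.74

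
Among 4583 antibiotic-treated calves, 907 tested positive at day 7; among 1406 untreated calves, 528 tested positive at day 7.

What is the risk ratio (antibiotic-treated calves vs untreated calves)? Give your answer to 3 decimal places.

RR = 0.527

risk, antibiotic-treated calves = 907/4583 = 0.1979
risk, untreated calves = 528/1406 = 0.3755
RR = 0.1979 / 0.3755 = 0.527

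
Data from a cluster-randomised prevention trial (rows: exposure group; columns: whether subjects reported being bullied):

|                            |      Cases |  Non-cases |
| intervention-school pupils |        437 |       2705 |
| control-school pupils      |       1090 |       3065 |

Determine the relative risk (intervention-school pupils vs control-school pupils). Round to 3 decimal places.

RR: 0.530

risk, intervention-school pupils = 437/3142 = 0.1391
risk, control-school pupils = 1090/4155 = 0.2623
RR = 0.1391 / 0.2623 = 0.530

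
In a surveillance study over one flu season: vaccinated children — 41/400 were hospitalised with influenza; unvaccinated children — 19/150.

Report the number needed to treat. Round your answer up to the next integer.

risk, vaccinated children = 41/400 = 0.102500
risk, unvaccinated children = 19/150 = 0.126667
absolute risk difference = 0.024167
1 / 0.024167 = 41.379 → round up → 42

NNT ≈ 42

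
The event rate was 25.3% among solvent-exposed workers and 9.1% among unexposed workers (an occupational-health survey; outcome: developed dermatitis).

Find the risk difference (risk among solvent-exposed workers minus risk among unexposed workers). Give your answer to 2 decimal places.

risk difference = 0.2530 − 0.0910 = 0.16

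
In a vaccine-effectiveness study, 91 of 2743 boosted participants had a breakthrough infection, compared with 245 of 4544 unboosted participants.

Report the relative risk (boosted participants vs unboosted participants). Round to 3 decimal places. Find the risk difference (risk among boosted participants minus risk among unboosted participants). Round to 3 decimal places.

RR = 0.615; RD = -0.021

risk, boosted participants = 91/2743 = 0.03318
risk, unboosted participants = 245/4544 = 0.05392
RR = 0.03318 / 0.05392 = 0.615
risk difference = 0.03318 − 0.05392 = -0.021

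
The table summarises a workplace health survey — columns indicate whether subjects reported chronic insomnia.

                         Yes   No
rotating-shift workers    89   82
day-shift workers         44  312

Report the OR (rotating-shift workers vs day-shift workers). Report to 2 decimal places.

odds, rotating-shift workers = 89/82 = 1.0854
odds, day-shift workers = 44/312 = 0.1410
OR = 1.0854 / 0.1410 = 7.70

7.70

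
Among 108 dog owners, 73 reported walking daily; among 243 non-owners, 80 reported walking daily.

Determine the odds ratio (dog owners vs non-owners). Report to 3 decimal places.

OR = (73 × 163) / (35 × 80) = 11899/2800 ≈ 4.250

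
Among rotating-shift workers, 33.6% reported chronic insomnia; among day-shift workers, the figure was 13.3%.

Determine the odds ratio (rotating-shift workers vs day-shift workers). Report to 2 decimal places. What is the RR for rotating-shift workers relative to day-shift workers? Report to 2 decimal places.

OR = 3.30; RR = 2.53

odds, rotating-shift workers = 0.3360/0.6640 = 0.5060
odds, day-shift workers = 0.1330/0.8670 = 0.1534
OR = 0.5060 / 0.1534 = 3.30
RR = 0.3360 / 0.1330 = 2.53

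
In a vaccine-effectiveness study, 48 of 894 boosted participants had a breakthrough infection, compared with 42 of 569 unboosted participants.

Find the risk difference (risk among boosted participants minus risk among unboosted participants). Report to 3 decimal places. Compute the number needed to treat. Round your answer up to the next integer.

risk, boosted participants = 48/894 = 0.0537
risk, unboosted participants = 42/569 = 0.0738
risk difference = 0.0537 − 0.0738 = -0.020
absolute risk difference = 0.020122
1 / 0.020122 = 49.697 → round up → 50

RD = -0.020; NNT = 50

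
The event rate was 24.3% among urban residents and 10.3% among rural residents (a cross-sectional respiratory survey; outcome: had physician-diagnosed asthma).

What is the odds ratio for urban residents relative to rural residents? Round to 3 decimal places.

2.796

odds, urban residents = 0.2430/0.7570 = 0.3210
odds, rural residents = 0.1030/0.8970 = 0.1148
OR = 0.3210 / 0.1148 = 2.796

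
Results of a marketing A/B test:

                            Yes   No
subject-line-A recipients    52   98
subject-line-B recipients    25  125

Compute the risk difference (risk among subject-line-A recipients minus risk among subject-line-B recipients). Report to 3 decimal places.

0.180

risk, subject-line-A recipients = 52/150 = 0.3467
risk, subject-line-B recipients = 25/150 = 0.1667
risk difference = 0.3467 − 0.1667 = 0.180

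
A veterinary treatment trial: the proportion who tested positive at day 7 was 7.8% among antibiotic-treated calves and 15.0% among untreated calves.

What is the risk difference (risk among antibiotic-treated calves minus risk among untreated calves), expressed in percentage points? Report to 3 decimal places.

RD: -7.200

risk difference = 0.0780 − 0.1500 = -0.0720 → -7.200 percentage points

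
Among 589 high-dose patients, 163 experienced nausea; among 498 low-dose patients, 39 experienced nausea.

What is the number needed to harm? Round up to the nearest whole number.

risk, high-dose patients = 163/589 = 0.276740
risk, low-dose patients = 39/498 = 0.078313
absolute risk difference = 0.198427
1 / 0.198427 = 5.040 → round up → 6

NNH: 6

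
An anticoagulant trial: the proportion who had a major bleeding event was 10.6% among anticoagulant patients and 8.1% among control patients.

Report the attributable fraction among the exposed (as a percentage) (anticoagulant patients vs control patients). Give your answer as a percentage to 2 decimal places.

AR% = (0.1060 − 0.0810) / 0.1060 = 0.2358 → 23.58%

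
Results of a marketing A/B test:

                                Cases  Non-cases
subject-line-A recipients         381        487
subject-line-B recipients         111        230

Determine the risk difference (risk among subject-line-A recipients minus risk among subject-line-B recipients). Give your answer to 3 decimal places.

risk, subject-line-A recipients = 381/868 = 0.4389
risk, subject-line-B recipients = 111/341 = 0.3255
risk difference = 0.4389 − 0.3255 = 0.113

RD = 0.113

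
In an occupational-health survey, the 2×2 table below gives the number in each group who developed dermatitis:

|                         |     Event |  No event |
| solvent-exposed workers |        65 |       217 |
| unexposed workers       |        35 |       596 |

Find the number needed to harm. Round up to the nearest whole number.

risk, solvent-exposed workers = 65/282 = 0.230496
risk, unexposed workers = 35/631 = 0.055468
absolute risk difference = 0.175029
1 / 0.175029 = 5.713 → round up → 6

6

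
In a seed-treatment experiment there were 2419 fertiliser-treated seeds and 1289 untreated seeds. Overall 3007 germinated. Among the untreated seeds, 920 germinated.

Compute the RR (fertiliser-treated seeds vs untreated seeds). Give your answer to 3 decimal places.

fertiliser-treated seeds with the outcome: 3007 − 920 = 2087
fertiliser-treated seeds without the outcome: 2419 − 2087 = 332
untreated seeds without the outcome: 1289 − 920 = 369
risk, fertiliser-treated seeds = 2087/2419 = 0.8628
risk, untreated seeds = 920/1289 = 0.7137
RR = 0.8628 / 0.7137 = 1.209

1.209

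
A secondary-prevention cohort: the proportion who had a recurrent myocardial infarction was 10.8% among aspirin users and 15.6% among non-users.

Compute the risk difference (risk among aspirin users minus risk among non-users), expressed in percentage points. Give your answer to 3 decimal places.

-4.800

risk difference = 0.1080 − 0.1560 = -0.0480 → -4.800 percentage points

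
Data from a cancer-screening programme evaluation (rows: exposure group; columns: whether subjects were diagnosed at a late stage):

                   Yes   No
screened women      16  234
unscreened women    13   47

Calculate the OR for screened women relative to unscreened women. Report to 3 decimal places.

0.247

odds, screened women = 16/234 = 0.0684
odds, unscreened women = 13/47 = 0.2766
OR = 0.0684 / 0.2766 = 0.247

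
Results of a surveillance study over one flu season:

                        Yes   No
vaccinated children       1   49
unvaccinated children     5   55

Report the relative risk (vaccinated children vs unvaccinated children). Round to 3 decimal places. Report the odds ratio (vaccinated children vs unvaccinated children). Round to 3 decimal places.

RR = 0.240; OR = 0.224

risk, vaccinated children = 1/50 = 0.02000
risk, unvaccinated children = 5/60 = 0.08333
RR = 0.02000 / 0.08333 = 0.240
OR = (1 × 55) / (49 × 5) = 55/245 ≈ 0.224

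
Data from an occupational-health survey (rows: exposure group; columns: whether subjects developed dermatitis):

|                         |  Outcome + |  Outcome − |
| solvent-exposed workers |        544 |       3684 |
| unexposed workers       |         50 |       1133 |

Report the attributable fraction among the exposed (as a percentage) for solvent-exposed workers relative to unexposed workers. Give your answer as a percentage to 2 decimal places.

67.15%

risk, solvent-exposed workers = 544/4228 = 0.12867
risk, unexposed workers = 50/1183 = 0.04227
AR% = (0.12867 − 0.04227) / 0.12867 = 0.6715 → 67.15%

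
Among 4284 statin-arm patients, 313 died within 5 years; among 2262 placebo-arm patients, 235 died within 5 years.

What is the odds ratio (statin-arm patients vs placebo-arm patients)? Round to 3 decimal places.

OR = (313 × 2027) / (3971 × 235) = 634451/933185 ≈ 0.680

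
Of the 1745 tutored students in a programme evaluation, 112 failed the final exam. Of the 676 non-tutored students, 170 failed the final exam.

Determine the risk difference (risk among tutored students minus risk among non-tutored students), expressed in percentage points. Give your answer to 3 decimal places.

-18.730

risk, tutored students = 112/1745 = 0.0642
risk, non-tutored students = 170/676 = 0.2515
risk difference = 0.0642 − 0.2515 = -0.1873 → -18.730 percentage points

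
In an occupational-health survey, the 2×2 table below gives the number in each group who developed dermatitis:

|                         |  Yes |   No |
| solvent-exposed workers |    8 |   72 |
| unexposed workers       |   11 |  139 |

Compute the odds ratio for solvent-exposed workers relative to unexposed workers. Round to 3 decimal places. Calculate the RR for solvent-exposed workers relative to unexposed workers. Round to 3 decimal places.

OR = 1.404; RR = 1.364

OR = (8 × 139) / (72 × 11) = 1112/792 ≈ 1.404
risk, solvent-exposed workers = 8/80 = 0.1000
risk, unexposed workers = 11/150 = 0.0733
RR = 0.1000 / 0.0733 = 1.364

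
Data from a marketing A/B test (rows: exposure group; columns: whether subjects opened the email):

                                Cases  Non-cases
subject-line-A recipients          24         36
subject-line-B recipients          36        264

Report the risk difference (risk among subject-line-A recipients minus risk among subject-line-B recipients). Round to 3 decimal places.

risk, subject-line-A recipients = 24/60 = 0.4000
risk, subject-line-B recipients = 36/300 = 0.1200
risk difference = 0.4000 − 0.1200 = 0.280

0.280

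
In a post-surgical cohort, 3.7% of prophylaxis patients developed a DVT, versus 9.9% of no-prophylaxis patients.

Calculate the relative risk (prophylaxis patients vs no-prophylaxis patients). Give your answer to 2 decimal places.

RR = 0.03700 / 0.09900 = 0.37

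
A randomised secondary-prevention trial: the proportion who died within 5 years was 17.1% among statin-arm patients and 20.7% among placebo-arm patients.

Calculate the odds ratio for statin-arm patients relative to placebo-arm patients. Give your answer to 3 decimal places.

odds, statin-arm patients = 0.1710/0.8290 = 0.2063
odds, placebo-arm patients = 0.2070/0.7930 = 0.2610
OR = 0.2063 / 0.2610 = 0.790

0.790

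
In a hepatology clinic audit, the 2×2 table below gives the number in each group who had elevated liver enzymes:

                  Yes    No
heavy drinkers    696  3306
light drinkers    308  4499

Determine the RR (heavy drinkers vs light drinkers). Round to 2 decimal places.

RR = 2.71

risk, heavy drinkers = 696/4002 = 0.1739
risk, light drinkers = 308/4807 = 0.0641
RR = 0.1739 / 0.0641 = 2.71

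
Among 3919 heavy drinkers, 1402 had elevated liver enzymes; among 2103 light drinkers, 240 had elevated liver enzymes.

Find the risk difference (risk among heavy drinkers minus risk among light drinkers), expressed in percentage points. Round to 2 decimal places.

24.36

risk, heavy drinkers = 1402/3919 = 0.3577
risk, light drinkers = 240/2103 = 0.1141
risk difference = 0.3577 − 0.1141 = 0.2436 → 24.36 percentage points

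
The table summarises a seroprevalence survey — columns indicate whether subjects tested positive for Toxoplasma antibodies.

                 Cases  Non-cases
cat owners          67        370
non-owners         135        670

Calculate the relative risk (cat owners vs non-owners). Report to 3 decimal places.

risk, cat owners = 67/437 = 0.1533
risk, non-owners = 135/805 = 0.1677
RR = 0.1533 / 0.1677 = 0.914

RR: 0.914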